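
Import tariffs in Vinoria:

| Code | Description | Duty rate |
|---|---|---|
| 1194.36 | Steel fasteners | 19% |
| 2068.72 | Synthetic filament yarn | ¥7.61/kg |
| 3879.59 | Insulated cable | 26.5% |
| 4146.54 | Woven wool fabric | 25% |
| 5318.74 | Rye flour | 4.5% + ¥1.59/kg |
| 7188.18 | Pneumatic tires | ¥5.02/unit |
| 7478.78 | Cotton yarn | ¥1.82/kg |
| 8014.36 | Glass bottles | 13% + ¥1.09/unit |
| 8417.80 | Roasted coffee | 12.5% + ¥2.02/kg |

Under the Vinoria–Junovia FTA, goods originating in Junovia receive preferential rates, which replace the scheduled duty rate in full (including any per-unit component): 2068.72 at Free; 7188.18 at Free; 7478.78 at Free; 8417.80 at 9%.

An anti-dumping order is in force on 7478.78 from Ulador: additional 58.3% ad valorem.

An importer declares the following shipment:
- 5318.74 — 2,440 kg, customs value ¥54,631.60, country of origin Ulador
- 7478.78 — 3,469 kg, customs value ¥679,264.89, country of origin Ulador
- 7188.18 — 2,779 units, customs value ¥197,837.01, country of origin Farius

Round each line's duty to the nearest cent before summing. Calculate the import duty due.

¥422,613.61

Line 1 (5318.74, Ulador, 2,440 kg, ¥54,631.60):
Base rate for 5318.74 is 4.5% + ¥1.59/kg.
Duty = ¥54,631.60 × 4.5% + 2,440 × ¥1.59 = ¥6,338.02.
Line 2 (7478.78, Ulador, 3,469 kg, ¥679,264.89):
Base rate for 7478.78 is ¥1.82/kg.
7478.78 has an FTA preferential rate, but origin Ulador is not Junovia; base rate stands.
Additional duty on 7478.78 from Ulador: +58.3% ad valorem. Applied ad valorem rate = 58.3%.
Duty = ¥679,264.89 × 58.3% + 3,469 × ¥1.82 = ¥402,325.01.
Line 3 (7188.18, Farius, 2,779 units, ¥197,837.01):
Base rate for 7188.18 is ¥5.02/unit.
7188.18 has an FTA preferential rate, but origin Farius is not Junovia; base rate stands.
Duty = 2,779 × ¥5.02 = ¥13,950.58.
Total = ¥6,338.02 + ¥402,325.01 + ¥13,950.58 = ¥422,613.61.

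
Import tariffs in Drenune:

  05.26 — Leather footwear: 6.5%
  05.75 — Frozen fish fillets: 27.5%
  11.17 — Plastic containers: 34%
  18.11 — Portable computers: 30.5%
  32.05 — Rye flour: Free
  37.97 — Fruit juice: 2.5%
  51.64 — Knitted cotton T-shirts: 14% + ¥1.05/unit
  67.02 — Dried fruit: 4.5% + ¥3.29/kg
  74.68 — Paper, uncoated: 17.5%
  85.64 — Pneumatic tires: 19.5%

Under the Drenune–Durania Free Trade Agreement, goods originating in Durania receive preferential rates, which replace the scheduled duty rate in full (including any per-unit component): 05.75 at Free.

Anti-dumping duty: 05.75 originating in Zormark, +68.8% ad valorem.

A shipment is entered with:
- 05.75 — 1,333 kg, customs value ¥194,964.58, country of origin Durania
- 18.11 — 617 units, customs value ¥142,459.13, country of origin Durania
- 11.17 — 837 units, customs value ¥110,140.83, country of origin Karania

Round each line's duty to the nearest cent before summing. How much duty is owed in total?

¥80,897.91

Line 1 (05.75, Durania, 1,333 kg, ¥194,964.58):
Base rate for 05.75 is 27.5%.
Origin Durania qualifies under the Drenune–Durania agreement and 05.75 is covered: preferential rate Free applies instead.
The additional-duty order on 05.75 targets Zormark, not Durania; it does not apply.
Duty = ¥194,964.58 × 0% = ¥0.00.
Line 2 (18.11, Durania, 617 units, ¥142,459.13):
Base rate for 18.11 is 30.5%.
Origin Durania is the FTA partner but 18.11 is not on the preference list; base rate stands.
Duty = ¥142,459.13 × 30.5% = ¥43,450.03.
Line 3 (11.17, Karania, 837 units, ¥110,140.83):
Base rate for 11.17 is 34%.
Duty = ¥110,140.83 × 34% = ¥37,447.88.
Total = ¥0.00 + ¥43,450.03 + ¥37,447.88 = ¥80,897.91.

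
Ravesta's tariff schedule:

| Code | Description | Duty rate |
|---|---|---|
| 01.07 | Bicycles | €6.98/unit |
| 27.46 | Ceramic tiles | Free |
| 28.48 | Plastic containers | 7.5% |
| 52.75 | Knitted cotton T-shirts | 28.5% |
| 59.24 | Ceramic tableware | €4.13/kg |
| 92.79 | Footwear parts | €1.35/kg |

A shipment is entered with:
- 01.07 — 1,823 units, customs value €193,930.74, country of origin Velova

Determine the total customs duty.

€12,724.54

Line 1 (01.07, Velova, 1,823 units, €193,930.74):
Base rate for 01.07 is €6.98/unit.
Duty = 1,823 × €6.98 = €12,724.54.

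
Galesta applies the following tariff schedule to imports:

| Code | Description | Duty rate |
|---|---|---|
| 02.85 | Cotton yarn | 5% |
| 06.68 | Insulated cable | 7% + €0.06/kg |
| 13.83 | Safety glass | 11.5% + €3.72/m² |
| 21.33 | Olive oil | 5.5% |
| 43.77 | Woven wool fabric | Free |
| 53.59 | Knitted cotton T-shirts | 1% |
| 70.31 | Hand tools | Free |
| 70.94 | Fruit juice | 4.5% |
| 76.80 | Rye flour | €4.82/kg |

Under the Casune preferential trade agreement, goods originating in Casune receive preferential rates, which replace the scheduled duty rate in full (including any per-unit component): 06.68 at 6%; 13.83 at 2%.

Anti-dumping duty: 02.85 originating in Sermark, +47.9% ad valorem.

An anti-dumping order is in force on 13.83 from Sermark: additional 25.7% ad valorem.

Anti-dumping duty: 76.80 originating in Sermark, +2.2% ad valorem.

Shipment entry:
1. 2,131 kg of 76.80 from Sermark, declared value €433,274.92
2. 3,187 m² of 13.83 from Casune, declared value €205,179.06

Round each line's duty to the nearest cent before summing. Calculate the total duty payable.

€23,907.05

Line 1 (76.80, Sermark, 2,131 kg, €433,274.92):
Base rate for 76.80 is €4.82/kg.
Additional duty on 76.80 from Sermark: +2.2% ad valorem. Applied ad valorem rate = 2.2%.
Duty = €433,274.92 × 2.2% + 2,131 × €4.82 = €19,803.47.
Line 2 (13.83, Casune, 3,187 m², €205,179.06):
Base rate for 13.83 is 11.5% + €3.72/m².
Origin Casune qualifies under the Galesta–Casune agreement and 13.83 is covered: preferential rate 2% applies instead.
The additional-duty order on 13.83 targets Sermark, not Casune; it does not apply.
Duty = €205,179.06 × 2% = €4,103.58.
Total = €19,803.47 + €4,103.58 = €23,907.05.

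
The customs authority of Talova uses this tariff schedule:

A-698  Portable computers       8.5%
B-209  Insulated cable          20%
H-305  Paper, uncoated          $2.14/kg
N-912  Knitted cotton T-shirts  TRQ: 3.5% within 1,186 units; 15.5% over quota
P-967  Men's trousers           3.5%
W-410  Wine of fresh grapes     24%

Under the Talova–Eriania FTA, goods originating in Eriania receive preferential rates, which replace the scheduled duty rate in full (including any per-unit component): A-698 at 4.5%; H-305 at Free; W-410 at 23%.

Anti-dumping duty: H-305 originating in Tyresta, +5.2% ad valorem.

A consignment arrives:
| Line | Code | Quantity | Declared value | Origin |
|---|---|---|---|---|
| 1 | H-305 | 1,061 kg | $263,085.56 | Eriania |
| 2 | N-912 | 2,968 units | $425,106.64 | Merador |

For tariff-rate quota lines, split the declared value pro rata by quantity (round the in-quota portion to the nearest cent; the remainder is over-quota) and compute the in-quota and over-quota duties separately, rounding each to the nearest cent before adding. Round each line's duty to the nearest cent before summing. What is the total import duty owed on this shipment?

Line 1 (H-305, Eriania, 1,061 kg, $263,085.56):
Base rate for H-305 is $2.14/kg.
Origin Eriania qualifies under the Talova–Eriania agreement and H-305 is covered: preferential rate Free applies instead.
The additional-duty order on H-305 targets Tyresta, not Eriania; it does not apply.
Duty = $263,085.56 × 0% = $0.00.
Line 2 (N-912, Merador, 2,968 units, $425,106.64):
Code N-912 is under a tariff-rate quota (threshold 1,186 units). In-quota: 1,186 units at 3.5%; over-quota: 1,782 units at 15.5%.
Pro-rata value split: in-quota = $425,106.64 × 1,186/2,968 = $169,870.78; over-quota = $425,106.64 − $169,870.78 = $255,235.86.
In-quota duty = $169,870.78 × 3.5% = $5,945.48. Over-quota duty = $255,235.86 × 15.5% = $39,561.56.
Line duty = $5,945.48 + $39,561.56 = $45,507.04.
Total = $0.00 + $45,507.04 = $45,507.04.

$45,507.04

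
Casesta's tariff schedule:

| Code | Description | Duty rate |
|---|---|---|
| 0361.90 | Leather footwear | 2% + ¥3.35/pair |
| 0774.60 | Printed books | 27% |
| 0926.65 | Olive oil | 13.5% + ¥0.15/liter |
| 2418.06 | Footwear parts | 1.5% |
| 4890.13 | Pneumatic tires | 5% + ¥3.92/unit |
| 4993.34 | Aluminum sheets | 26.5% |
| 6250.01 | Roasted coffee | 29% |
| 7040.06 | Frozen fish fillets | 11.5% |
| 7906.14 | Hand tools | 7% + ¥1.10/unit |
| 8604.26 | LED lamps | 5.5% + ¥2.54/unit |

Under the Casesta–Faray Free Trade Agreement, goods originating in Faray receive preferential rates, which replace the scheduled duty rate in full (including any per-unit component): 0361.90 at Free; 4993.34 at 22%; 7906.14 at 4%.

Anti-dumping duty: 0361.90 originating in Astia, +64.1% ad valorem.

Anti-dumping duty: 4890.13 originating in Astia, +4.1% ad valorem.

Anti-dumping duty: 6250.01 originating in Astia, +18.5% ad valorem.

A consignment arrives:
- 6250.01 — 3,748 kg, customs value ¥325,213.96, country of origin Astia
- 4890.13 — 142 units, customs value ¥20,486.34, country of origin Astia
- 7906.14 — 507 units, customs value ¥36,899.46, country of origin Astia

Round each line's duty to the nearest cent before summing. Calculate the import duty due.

Line 1 (6250.01, Astia, 3,748 kg, ¥325,213.96):
Base rate for 6250.01 is 29%.
Additional duty on 6250.01 from Astia: +18.5%. Applied ad valorem rate: 29% + 18.5% = 47.5%.
Duty = ¥325,213.96 × 47.5% = ¥154,476.63.
Line 2 (4890.13, Astia, 142 units, ¥20,486.34):
Base rate for 4890.13 is 5% + ¥3.92/unit.
Additional duty on 4890.13 from Astia: +4.1%. Applied ad valorem rate: 5% + 4.1% = 9.1%.
Duty = ¥20,486.34 × 9.1% + 142 × ¥3.92 = ¥2,420.90.
Line 3 (7906.14, Astia, 507 units, ¥36,899.46):
Base rate for 7906.14 is 7% + ¥1.10/unit.
7906.14 has an FTA preferential rate, but origin Astia is not Faray; base rate stands.
Duty = ¥36,899.46 × 7% + 507 × ¥1.10 = ¥3,140.66.
Total = ¥154,476.63 + ¥2,420.90 + ¥3,140.66 = ¥160,038.19.

¥160,038.19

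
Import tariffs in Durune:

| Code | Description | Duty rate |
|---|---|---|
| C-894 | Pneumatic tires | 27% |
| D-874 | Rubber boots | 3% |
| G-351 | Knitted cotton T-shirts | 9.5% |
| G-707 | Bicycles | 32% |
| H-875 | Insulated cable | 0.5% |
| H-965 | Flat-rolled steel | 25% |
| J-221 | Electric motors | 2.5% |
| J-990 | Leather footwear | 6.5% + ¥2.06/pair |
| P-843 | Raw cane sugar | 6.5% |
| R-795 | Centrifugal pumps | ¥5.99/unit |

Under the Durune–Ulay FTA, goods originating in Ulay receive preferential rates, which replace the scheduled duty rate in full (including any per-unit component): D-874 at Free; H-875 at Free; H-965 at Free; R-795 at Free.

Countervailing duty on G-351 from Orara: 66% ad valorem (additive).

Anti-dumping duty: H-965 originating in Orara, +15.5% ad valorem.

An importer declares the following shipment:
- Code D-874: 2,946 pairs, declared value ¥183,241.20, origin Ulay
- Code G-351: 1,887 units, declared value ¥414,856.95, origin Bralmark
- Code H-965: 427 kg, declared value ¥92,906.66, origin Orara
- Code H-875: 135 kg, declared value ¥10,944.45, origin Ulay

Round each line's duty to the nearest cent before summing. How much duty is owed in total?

¥77,038.61

Line 1 (D-874, Ulay, 2,946 pairs, ¥183,241.20):
Base rate for D-874 is 3%.
Origin Ulay qualifies under the Durune–Ulay agreement and D-874 is covered: preferential rate Free applies instead.
Duty = ¥183,241.20 × 0% = ¥0.00.
Line 2 (G-351, Bralmark, 1,887 units, ¥414,856.95):
Base rate for G-351 is 9.5%.
The additional-duty order on G-351 targets Orara, not Bralmark; it does not apply.
Duty = ¥414,856.95 × 9.5% = ¥39,411.41.
Line 3 (H-965, Orara, 427 kg, ¥92,906.66):
Base rate for H-965 is 25%.
H-965 has an FTA preferential rate, but origin Orara is not Ulay; base rate stands.
Additional duty on H-965 from Orara: +15.5%. Applied ad valorem rate: 25% + 15.5% = 40.5%.
Duty = ¥92,906.66 × 40.5% = ¥37,627.20.
Line 4 (H-875, Ulay, 135 kg, ¥10,944.45):
Base rate for H-875 is 0.5%.
Origin Ulay qualifies under the Durune–Ulay agreement and H-875 is covered: preferential rate Free applies instead.
Duty = ¥10,944.45 × 0% = ¥0.00.
Total = ¥0.00 + ¥39,411.41 + ¥37,627.20 + ¥0.00 = ¥77,038.61.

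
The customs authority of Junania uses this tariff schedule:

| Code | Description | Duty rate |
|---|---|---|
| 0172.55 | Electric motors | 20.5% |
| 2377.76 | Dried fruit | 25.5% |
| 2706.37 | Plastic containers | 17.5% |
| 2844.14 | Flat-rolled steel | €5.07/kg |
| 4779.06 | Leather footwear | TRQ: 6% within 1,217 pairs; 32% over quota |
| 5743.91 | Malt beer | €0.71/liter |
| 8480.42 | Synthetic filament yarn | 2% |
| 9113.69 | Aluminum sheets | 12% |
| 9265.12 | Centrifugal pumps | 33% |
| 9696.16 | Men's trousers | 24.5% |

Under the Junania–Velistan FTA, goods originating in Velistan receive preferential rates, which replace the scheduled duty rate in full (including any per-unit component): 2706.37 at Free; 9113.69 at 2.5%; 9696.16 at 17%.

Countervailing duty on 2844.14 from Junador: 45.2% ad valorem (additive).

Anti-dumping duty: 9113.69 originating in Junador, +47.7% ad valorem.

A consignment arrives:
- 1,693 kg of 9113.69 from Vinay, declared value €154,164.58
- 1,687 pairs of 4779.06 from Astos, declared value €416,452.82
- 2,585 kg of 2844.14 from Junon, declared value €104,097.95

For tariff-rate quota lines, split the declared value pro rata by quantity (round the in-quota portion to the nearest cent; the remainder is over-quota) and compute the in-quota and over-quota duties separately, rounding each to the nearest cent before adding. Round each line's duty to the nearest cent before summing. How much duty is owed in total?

Line 1 (9113.69, Vinay, 1,693 kg, €154,164.58):
Base rate for 9113.69 is 12%.
9113.69 has an FTA preferential rate, but origin Vinay is not Velistan; base rate stands.
The additional-duty order on 9113.69 targets Junador, not Vinay; it does not apply.
Duty = €154,164.58 × 12% = €18,499.75.
Line 2 (4779.06, Astos, 1,687 pairs, €416,452.82):
Code 4779.06 is under a tariff-rate quota (threshold 1,217 pairs). In-quota: 1,217 pairs at 6%; over-quota: 470 pairs at 32%.
Pro-rata value split: in-quota = €416,452.82 × 1,217/1,687 = €300,428.62; over-quota = €416,452.82 − €300,428.62 = €116,024.20.
In-quota duty = €300,428.62 × 6% = €18,025.72. Over-quota duty = €116,024.20 × 32% = €37,127.74.
Line duty = €18,025.72 + €37,127.74 = €55,153.46.
Line 3 (2844.14, Junon, 2,585 kg, €104,097.95):
Base rate for 2844.14 is €5.07/kg.
The additional-duty order on 2844.14 targets Junador, not Junon; it does not apply.
Duty = 2,585 × €5.07 = €13,105.95.
Total = €18,499.75 + €55,153.46 + €13,105.95 = €86,759.16.

€86,759.16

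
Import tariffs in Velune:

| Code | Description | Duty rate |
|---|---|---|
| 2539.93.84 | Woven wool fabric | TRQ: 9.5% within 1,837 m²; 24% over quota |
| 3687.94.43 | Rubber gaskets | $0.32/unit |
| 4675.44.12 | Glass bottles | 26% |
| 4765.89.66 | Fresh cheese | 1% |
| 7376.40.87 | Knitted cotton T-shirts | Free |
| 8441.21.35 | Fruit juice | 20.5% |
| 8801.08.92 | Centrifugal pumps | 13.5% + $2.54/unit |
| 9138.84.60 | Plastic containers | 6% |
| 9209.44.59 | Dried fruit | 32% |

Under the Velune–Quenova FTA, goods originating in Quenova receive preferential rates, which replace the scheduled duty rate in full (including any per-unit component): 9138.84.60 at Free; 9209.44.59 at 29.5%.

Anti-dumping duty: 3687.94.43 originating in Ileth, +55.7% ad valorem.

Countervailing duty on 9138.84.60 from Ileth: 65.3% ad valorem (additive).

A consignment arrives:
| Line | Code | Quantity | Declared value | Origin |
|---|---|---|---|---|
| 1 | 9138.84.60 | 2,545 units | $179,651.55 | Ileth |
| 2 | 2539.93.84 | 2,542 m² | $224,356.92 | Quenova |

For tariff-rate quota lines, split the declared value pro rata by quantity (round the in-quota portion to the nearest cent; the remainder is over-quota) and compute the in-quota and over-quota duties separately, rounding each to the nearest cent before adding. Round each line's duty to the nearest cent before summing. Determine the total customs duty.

$158,427.84

Line 1 (9138.84.60, Ileth, 2,545 units, $179,651.55):
Base rate for 9138.84.60 is 6%.
9138.84.60 has an FTA preferential rate, but origin Ileth is not Quenova; base rate stands.
Additional duty on 9138.84.60 from Ileth: +65.3%. Applied ad valorem rate: 6% + 65.3% = 71.3%.
Duty = $179,651.55 × 71.3% = $128,091.56.
Line 2 (2539.93.84, Quenova, 2,542 m², $224,356.92):
Code 2539.93.84 is under a tariff-rate quota (threshold 1,837 m²). In-quota: 1,837 m² at 9.5%; over-quota: 705 m² at 24%.
Pro-rata value split: in-quota = $224,356.92 × 1,837/2,542 = $162,133.62; over-quota = $224,356.92 − $162,133.62 = $62,223.30.
In-quota duty = $162,133.62 × 9.5% = $15,402.69. Over-quota duty = $62,223.30 × 24% = $14,933.59.
Line duty = $15,402.69 + $14,933.59 = $30,336.28.
Total = $128,091.56 + $30,336.28 = $158,427.84.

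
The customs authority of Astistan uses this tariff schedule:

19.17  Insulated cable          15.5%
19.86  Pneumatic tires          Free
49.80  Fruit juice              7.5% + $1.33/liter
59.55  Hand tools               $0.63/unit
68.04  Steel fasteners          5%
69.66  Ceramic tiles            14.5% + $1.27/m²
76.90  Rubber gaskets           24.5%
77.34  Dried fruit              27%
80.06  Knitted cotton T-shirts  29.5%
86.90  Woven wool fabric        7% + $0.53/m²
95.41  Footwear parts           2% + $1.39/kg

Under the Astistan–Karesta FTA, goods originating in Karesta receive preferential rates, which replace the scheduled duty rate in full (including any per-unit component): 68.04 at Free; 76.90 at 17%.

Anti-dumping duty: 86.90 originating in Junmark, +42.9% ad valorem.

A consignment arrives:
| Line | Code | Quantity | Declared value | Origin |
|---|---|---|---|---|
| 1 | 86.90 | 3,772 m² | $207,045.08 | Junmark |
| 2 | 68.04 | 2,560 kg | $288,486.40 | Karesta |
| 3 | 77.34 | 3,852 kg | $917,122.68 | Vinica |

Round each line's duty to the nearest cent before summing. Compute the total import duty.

$352,937.77

Line 1 (86.90, Junmark, 3,772 m², $207,045.08):
Base rate for 86.90 is 7% + $0.53/m².
Additional duty on 86.90 from Junmark: +42.9%. Applied ad valorem rate: 7% + 42.9% = 49.9%.
Duty = $207,045.08 × 49.9% + 3,772 × $0.53 = $105,314.65.
Line 2 (68.04, Karesta, 2,560 kg, $288,486.40):
Base rate for 68.04 is 5%.
Origin Karesta qualifies under the Astistan–Karesta agreement and 68.04 is covered: preferential rate Free applies instead.
Duty = $288,486.40 × 0% = $0.00.
Line 3 (77.34, Vinica, 3,852 kg, $917,122.68):
Base rate for 77.34 is 27%.
Duty = $917,122.68 × 27% = $247,623.12.
Total = $105,314.65 + $0.00 + $247,623.12 = $352,937.77.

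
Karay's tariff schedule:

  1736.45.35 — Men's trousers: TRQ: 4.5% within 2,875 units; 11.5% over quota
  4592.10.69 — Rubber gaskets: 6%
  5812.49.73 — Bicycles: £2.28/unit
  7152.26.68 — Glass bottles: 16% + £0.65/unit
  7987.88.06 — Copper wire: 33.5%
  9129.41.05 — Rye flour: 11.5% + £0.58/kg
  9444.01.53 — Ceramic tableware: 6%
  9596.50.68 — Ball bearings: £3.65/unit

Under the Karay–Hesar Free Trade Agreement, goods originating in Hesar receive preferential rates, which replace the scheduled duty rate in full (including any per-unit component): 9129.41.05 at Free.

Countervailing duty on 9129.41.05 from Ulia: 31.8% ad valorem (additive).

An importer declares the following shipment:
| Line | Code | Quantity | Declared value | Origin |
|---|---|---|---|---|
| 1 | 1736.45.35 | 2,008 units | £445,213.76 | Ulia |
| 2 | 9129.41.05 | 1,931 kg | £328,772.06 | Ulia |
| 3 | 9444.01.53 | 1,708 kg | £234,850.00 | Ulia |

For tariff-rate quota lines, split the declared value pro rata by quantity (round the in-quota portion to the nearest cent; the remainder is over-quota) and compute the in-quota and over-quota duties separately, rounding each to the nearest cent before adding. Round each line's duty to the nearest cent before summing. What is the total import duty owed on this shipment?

Line 1 (1736.45.35, Ulia, 2,008 units, £445,213.76):
Code 1736.45.35 is under a tariff-rate quota (threshold 2,875 units). Quantity 2,008 units is within the quota, so the in-quota rate 4.5% applies to the full value.
Duty = £445,213.76 × 4.5% = £20,034.62.
Line 2 (9129.41.05, Ulia, 1,931 kg, £328,772.06):
Base rate for 9129.41.05 is 11.5% + £0.58/kg.
9129.41.05 has an FTA preferential rate, but origin Ulia is not Hesar; base rate stands.
Additional duty on 9129.41.05 from Ulia: +31.8%. Applied ad valorem rate: 11.5% + 31.8% = 43.3%.
Duty = £328,772.06 × 43.3% + 1,931 × £0.58 = £143,478.28.
Line 3 (9444.01.53, Ulia, 1,708 kg, £234,850.00):
Base rate for 9444.01.53 is 6%.
Duty = £234,850.00 × 6% = £14,091.00.
Total = £20,034.62 + £143,478.28 + £14,091.00 = £177,603.90.

£177,603.90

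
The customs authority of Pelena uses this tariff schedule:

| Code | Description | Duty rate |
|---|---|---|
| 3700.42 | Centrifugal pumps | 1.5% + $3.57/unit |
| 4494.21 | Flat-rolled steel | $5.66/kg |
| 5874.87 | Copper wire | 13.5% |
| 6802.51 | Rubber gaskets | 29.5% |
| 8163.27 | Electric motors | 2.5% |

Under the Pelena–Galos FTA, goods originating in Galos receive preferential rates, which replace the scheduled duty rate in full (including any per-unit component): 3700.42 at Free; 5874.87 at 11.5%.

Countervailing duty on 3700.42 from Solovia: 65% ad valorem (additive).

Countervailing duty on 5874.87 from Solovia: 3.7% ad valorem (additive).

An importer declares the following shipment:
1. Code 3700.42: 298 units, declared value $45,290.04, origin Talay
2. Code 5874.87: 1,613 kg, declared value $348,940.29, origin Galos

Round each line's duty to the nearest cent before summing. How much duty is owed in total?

$41,871.34

Line 1 (3700.42, Talay, 298 units, $45,290.04):
Base rate for 3700.42 is 1.5% + $3.57/unit.
3700.42 has an FTA preferential rate, but origin Talay is not Galos; base rate stands.
The additional-duty order on 3700.42 targets Solovia, not Talay; it does not apply.
Duty = $45,290.04 × 1.5% + 298 × $3.57 = $1,743.21.
Line 2 (5874.87, Galos, 1,613 kg, $348,940.29):
Base rate for 5874.87 is 13.5%.
Origin Galos qualifies under the Pelena–Galos agreement and 5874.87 is covered: preferential rate 11.5% applies instead.
The additional-duty order on 5874.87 targets Solovia, not Galos; it does not apply.
Duty = $348,940.29 × 11.5% = $40,128.13.
Total = $1,743.21 + $40,128.13 = $41,871.34.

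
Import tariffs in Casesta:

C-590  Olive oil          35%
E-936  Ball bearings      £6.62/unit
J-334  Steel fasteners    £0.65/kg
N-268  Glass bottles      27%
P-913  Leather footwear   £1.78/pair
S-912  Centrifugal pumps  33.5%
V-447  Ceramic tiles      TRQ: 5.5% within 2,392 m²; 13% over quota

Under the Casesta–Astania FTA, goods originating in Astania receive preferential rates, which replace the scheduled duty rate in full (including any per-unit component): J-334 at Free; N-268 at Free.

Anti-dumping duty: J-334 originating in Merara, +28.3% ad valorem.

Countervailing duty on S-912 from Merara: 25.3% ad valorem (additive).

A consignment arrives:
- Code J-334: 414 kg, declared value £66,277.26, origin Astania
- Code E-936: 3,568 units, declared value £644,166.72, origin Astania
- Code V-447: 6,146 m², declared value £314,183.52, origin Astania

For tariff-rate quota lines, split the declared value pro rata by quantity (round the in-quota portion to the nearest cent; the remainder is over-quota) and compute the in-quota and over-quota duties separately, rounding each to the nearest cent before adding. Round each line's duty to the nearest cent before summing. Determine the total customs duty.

Line 1 (J-334, Astania, 414 kg, £66,277.26):
Base rate for J-334 is £0.65/kg.
Origin Astania qualifies under the Casesta–Astania agreement and J-334 is covered: preferential rate Free applies instead.
The additional-duty order on J-334 targets Merara, not Astania; it does not apply.
Duty = £66,277.26 × 0% = £0.00.
Line 2 (E-936, Astania, 3,568 units, £644,166.72):
Base rate for E-936 is £6.62/unit.
Origin Astania is the FTA partner but E-936 is not on the preference list; base rate stands.
Duty = 3,568 × £6.62 = £23,620.16.
Line 3 (V-447, Astania, 6,146 m², £314,183.52):
Code V-447 is under a tariff-rate quota (threshold 2,392 m²). In-quota: 2,392 m² at 5.5%; over-quota: 3,754 m² at 13%.
Pro-rata value split: in-quota = £314,183.52 × 2,392/6,146 = £122,279.04; over-quota = £314,183.52 − £122,279.04 = £191,904.48.
In-quota duty = £122,279.04 × 5.5% = £6,725.35. Over-quota duty = £191,904.48 × 13% = £24,947.58.
Line duty = £6,725.35 + £24,947.58 = £31,672.93.
Total = £0.00 + £23,620.16 + £31,672.93 = £55,293.09.

£55,293.09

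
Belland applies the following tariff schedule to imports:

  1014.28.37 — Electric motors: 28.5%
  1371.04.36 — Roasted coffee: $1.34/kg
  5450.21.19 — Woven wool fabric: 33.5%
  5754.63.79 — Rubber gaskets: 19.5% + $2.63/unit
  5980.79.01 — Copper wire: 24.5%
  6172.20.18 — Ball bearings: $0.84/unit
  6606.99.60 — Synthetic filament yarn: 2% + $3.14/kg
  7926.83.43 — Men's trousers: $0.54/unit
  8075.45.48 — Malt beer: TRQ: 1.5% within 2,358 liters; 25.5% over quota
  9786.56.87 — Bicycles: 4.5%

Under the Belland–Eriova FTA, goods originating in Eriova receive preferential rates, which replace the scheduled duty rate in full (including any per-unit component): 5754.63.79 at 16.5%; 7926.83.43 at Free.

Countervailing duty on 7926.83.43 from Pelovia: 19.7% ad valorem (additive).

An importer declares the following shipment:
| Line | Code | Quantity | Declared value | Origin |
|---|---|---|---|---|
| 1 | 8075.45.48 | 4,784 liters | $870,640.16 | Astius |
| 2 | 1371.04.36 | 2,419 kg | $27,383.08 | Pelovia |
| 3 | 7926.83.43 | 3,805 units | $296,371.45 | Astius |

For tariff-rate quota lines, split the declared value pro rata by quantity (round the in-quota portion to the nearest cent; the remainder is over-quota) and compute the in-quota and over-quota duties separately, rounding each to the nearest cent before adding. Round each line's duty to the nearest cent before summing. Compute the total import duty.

$124,317.62

Line 1 (8075.45.48, Astius, 4,784 liters, $870,640.16):
Code 8075.45.48 is under a tariff-rate quota (threshold 2,358 liters). In-quota: 2,358 liters at 1.5%; over-quota: 2,426 liters at 25.5%.
Pro-rata value split: in-quota = $870,640.16 × 2,358/4,784 = $429,132.42; over-quota = $870,640.16 − $429,132.42 = $441,507.74.
In-quota duty = $429,132.42 × 1.5% = $6,436.99. Over-quota duty = $441,507.74 × 25.5% = $112,584.47.
Line duty = $6,436.99 + $112,584.47 = $119,021.46.
Line 2 (1371.04.36, Pelovia, 2,419 kg, $27,383.08):
Base rate for 1371.04.36 is $1.34/kg.
Duty = 2,419 × $1.34 = $3,241.46.
Line 3 (7926.83.43, Astius, 3,805 units, $296,371.45):
Base rate for 7926.83.43 is $0.54/unit.
7926.83.43 has an FTA preferential rate, but origin Astius is not Eriova; base rate stands.
The additional-duty order on 7926.83.43 targets Pelovia, not Astius; it does not apply.
Duty = 3,805 × $0.54 = $2,054.70.
Total = $119,021.46 + $3,241.46 + $2,054.70 = $124,317.62.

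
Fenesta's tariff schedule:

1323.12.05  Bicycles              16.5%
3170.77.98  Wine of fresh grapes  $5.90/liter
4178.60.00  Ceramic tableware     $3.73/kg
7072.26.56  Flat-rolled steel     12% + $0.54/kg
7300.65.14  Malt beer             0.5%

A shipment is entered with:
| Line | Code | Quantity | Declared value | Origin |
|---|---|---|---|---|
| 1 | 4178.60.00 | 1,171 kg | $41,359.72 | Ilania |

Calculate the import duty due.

Line 1 (4178.60.00, Ilania, 1,171 kg, $41,359.72):
Base rate for 4178.60.00 is $3.73/kg.
Duty = 1,171 × $3.73 = $4,367.83.

$4,367.83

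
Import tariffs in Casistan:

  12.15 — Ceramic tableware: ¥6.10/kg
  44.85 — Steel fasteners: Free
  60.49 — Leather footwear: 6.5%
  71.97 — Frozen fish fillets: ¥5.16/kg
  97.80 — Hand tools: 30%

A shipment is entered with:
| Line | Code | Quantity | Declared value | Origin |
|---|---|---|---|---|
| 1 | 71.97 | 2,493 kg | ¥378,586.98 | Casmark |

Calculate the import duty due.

Line 1 (71.97, Casmark, 2,493 kg, ¥378,586.98):
Base rate for 71.97 is ¥5.16/kg.
Duty = 2,493 × ¥5.16 = ¥12,863.88.

¥12,863.88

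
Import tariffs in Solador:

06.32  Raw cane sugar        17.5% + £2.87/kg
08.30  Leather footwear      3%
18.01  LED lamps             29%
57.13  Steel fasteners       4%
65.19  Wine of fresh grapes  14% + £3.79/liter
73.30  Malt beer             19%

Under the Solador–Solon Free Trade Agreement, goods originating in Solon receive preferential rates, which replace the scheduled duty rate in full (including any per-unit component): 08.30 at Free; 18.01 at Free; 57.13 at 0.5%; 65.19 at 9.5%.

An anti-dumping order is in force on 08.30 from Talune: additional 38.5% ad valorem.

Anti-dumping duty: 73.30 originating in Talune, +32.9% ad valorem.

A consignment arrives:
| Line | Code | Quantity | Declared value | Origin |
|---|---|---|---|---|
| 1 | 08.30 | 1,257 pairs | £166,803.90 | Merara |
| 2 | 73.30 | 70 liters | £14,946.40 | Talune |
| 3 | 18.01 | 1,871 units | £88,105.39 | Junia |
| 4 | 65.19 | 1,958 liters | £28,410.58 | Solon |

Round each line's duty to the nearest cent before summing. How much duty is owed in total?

£41,010.87

Line 1 (08.30, Merara, 1,257 pairs, £166,803.90):
Base rate for 08.30 is 3%.
08.30 has an FTA preferential rate, but origin Merara is not Solon; base rate stands.
The additional-duty order on 08.30 targets Talune, not Merara; it does not apply.
Duty = £166,803.90 × 3% = £5,004.12.
Line 2 (73.30, Talune, 70 liters, £14,946.40):
Base rate for 73.30 is 19%.
Additional duty on 73.30 from Talune: +32.9%. Applied ad valorem rate: 19% + 32.9% = 51.9%.
Duty = £14,946.40 × 51.9% = £7,757.18.
Line 3 (18.01, Junia, 1,871 units, £88,105.39):
Base rate for 18.01 is 29%.
18.01 has an FTA preferential rate, but origin Junia is not Solon; base rate stands.
Duty = £88,105.39 × 29% = £25,550.56.
Line 4 (65.19, Solon, 1,958 liters, £28,410.58):
Base rate for 65.19 is 14% + £3.79/liter.
Origin Solon qualifies under the Solador–Solon agreement and 65.19 is covered: preferential rate 9.5% applies instead.
Duty = £28,410.58 × 9.5% = £2,699.01.
Total = £5,004.12 + £7,757.18 + £25,550.56 + £2,699.01 = £41,010.87.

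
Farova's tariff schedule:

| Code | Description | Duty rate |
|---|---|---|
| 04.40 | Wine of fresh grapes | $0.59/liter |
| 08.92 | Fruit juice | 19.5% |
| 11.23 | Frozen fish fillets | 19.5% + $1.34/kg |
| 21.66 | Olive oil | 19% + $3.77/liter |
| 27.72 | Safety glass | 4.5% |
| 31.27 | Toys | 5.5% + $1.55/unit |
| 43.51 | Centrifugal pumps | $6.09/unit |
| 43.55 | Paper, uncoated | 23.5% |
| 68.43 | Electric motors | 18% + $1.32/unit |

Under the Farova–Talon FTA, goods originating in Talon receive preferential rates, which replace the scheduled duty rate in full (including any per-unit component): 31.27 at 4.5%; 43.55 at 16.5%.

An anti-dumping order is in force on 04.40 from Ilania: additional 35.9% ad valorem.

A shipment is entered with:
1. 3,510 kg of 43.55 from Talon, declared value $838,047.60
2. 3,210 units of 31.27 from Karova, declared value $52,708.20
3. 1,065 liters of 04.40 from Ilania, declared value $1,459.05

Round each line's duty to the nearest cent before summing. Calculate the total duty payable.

$147,304.45

Line 1 (43.55, Talon, 3,510 kg, $838,047.60):
Base rate for 43.55 is 23.5%.
Origin Talon qualifies under the Farova–Talon agreement and 43.55 is covered: preferential rate 16.5% applies instead.
Duty = $838,047.60 × 16.5% = $138,277.85.
Line 2 (31.27, Karova, 3,210 units, $52,708.20):
Base rate for 31.27 is 5.5% + $1.55/unit.
31.27 has an FTA preferential rate, but origin Karova is not Talon; base rate stands.
Duty = $52,708.20 × 5.5% + 3,210 × $1.55 = $7,874.45.
Line 3 (04.40, Ilania, 1,065 liters, $1,459.05):
Base rate for 04.40 is $0.59/liter.
Additional duty on 04.40 from Ilania: +35.9% ad valorem. Applied ad valorem rate = 35.9%.
Duty = $1,459.05 × 35.9% + 1,065 × $0.59 = $1,152.15.
Total = $138,277.85 + $7,874.45 + $1,152.15 = $147,304.45.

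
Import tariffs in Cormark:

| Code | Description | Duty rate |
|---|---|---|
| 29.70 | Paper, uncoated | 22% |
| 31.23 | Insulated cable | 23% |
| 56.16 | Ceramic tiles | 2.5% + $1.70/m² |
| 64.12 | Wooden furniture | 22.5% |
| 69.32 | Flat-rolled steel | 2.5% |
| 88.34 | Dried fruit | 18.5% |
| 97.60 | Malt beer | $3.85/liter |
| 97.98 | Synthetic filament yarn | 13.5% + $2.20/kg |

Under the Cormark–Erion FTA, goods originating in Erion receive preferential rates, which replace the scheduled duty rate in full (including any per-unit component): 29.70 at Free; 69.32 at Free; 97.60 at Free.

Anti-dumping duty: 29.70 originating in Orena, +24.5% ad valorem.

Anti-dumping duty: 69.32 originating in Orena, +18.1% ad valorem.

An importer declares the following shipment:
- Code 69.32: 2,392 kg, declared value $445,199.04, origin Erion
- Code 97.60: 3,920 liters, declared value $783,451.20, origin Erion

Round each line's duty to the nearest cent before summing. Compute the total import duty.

Line 1 (69.32, Erion, 2,392 kg, $445,199.04):
Base rate for 69.32 is 2.5%.
Origin Erion qualifies under the Cormark–Erion agreement and 69.32 is covered: preferential rate Free applies instead.
The additional-duty order on 69.32 targets Orena, not Erion; it does not apply.
Duty = $445,199.04 × 0% = $0.00.
Line 2 (97.60, Erion, 3,920 liters, $783,451.20):
Base rate for 97.60 is $3.85/liter.
Origin Erion qualifies under the Cormark–Erion agreement and 97.60 is covered: preferential rate Free applies instead.
Duty = $783,451.20 × 0% = $0.00.
Total = $0.00 + $0.00 = $0.00.

$0.00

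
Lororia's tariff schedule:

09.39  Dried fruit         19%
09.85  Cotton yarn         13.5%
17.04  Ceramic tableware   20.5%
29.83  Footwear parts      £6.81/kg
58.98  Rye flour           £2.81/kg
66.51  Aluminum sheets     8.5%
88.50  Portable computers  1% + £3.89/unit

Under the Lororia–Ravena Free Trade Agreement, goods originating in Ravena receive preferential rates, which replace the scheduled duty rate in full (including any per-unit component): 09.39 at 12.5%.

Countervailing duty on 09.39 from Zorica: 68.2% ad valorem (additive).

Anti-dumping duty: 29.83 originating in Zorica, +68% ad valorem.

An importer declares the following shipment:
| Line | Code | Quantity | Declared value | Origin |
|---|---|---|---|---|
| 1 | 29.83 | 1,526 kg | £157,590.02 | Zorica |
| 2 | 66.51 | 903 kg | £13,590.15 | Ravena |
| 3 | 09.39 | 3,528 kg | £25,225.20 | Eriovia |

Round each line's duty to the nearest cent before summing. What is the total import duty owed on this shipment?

£123,501.22

Line 1 (29.83, Zorica, 1,526 kg, £157,590.02):
Base rate for 29.83 is £6.81/kg.
Additional duty on 29.83 from Zorica: +68% ad valorem. Applied ad valorem rate = 68%.
Duty = £157,590.02 × 68% + 1,526 × £6.81 = £117,553.27.
Line 2 (66.51, Ravena, 903 kg, £13,590.15):
Base rate for 66.51 is 8.5%.
Origin Ravena is the FTA partner but 66.51 is not on the preference list; base rate stands.
Duty = £13,590.15 × 8.5% = £1,155.16.
Line 3 (09.39, Eriovia, 3,528 kg, £25,225.20):
Base rate for 09.39 is 19%.
09.39 has an FTA preferential rate, but origin Eriovia is not Ravena; base rate stands.
The additional-duty order on 09.39 targets Zorica, not Eriovia; it does not apply.
Duty = £25,225.20 × 19% = £4,792.79.
Total = £117,553.27 + £1,155.16 + £4,792.79 = £123,501.22.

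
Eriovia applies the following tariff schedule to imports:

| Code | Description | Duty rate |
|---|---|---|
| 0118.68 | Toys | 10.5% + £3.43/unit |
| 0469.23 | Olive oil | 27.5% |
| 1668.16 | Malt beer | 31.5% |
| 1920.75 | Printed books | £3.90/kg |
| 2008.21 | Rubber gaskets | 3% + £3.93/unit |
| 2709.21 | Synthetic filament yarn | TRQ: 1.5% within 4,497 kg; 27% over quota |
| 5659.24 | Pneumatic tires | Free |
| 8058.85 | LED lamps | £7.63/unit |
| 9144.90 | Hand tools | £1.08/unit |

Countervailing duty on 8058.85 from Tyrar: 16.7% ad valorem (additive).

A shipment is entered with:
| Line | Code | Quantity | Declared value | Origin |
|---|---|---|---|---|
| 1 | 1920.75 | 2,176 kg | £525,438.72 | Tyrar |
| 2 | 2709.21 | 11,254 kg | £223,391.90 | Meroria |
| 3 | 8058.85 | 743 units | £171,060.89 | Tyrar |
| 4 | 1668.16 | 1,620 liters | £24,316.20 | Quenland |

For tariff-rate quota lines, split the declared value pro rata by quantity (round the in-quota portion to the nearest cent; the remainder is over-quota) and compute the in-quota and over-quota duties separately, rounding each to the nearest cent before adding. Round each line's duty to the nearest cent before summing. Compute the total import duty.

Line 1 (1920.75, Tyrar, 2,176 kg, £525,438.72):
Base rate for 1920.75 is £3.90/kg.
Duty = 2,176 × £3.90 = £8,486.40.
Line 2 (2709.21, Meroria, 11,254 kg, £223,391.90):
Code 2709.21 is under a tariff-rate quota (threshold 4,497 kg). In-quota: 4,497 kg at 1.5%; over-quota: 6,757 kg at 27%.
Pro-rata value split: in-quota = £223,391.90 × 4,497/11,254 = £89,265.45; over-quota = £223,391.90 − £89,265.45 = £134,126.45.
In-quota duty = £89,265.45 × 1.5% = £1,338.98. Over-quota duty = £134,126.45 × 27% = £36,214.14.
Line duty = £1,338.98 + £36,214.14 = £37,553.12.
Line 3 (8058.85, Tyrar, 743 units, £171,060.89):
Base rate for 8058.85 is £7.63/unit.
Additional duty on 8058.85 from Tyrar: +16.7% ad valorem. Applied ad valorem rate = 16.7%.
Duty = £171,060.89 × 16.7% + 743 × £7.63 = £34,236.26.
Line 4 (1668.16, Quenland, 1,620 liters, £24,316.20):
Base rate for 1668.16 is 31.5%.
Duty = £24,316.20 × 31.5% = £7,659.60.
Total = £8,486.40 + £37,553.12 + £34,236.26 + £7,659.60 = £87,935.38.

£87,935.38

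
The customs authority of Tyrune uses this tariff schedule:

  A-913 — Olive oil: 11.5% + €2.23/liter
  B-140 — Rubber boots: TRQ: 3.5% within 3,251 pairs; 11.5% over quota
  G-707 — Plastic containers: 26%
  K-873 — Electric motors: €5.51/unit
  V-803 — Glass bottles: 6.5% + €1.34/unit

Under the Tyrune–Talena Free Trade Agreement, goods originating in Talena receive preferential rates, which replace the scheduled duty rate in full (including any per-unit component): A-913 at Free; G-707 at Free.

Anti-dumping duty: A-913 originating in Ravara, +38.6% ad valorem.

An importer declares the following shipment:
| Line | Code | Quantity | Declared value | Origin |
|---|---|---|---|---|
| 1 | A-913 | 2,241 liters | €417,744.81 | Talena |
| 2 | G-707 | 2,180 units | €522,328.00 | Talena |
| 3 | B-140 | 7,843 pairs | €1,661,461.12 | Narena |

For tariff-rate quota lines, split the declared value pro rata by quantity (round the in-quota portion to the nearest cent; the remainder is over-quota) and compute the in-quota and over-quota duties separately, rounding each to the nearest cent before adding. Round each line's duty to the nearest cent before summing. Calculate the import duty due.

Line 1 (A-913, Talena, 2,241 liters, €417,744.81):
Base rate for A-913 is 11.5% + €2.23/liter.
Origin Talena qualifies under the Tyrune–Talena agreement and A-913 is covered: preferential rate Free applies instead.
The additional-duty order on A-913 targets Ravara, not Talena; it does not apply.
Duty = €417,744.81 × 0% = €0.00.
Line 2 (G-707, Talena, 2,180 units, €522,328.00):
Base rate for G-707 is 26%.
Origin Talena qualifies under the Tyrune–Talena agreement and G-707 is covered: preferential rate Free applies instead.
Duty = €522,328.00 × 0% = €0.00.
Line 3 (B-140, Narena, 7,843 pairs, €1,661,461.12):
Code B-140 is under a tariff-rate quota (threshold 3,251 pairs). In-quota: 3,251 pairs at 3.5%; over-quota: 4,592 pairs at 11.5%.
Pro-rata value split: in-quota = €1,661,461.12 × 3,251/7,843 = €688,691.84; over-quota = €1,661,461.12 − €688,691.84 = €972,769.28.
In-quota duty = €688,691.84 × 3.5% = €24,104.21. Over-quota duty = €972,769.28 × 11.5% = €111,868.47.
Line duty = €24,104.21 + €111,868.47 = €135,972.68.
Total = €0.00 + €0.00 + €135,972.68 = €135,972.68.

€135,972.68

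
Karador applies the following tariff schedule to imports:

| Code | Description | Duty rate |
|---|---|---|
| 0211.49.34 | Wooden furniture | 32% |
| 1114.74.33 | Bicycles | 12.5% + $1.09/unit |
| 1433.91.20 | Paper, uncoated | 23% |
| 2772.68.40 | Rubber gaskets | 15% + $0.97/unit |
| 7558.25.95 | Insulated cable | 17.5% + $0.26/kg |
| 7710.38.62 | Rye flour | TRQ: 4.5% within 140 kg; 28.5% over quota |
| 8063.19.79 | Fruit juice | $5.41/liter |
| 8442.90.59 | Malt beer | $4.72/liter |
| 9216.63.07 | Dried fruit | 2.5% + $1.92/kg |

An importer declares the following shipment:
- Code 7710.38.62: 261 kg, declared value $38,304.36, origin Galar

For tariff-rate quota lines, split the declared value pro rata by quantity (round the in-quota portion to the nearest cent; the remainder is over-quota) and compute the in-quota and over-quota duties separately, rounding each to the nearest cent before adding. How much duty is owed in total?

Line 1 (7710.38.62, Galar, 261 kg, $38,304.36):
Code 7710.38.62 is under a tariff-rate quota (threshold 140 kg). In-quota: 140 kg at 4.5%; over-quota: 121 kg at 28.5%.
Pro-rata value split: in-quota = $38,304.36 × 140/261 = $20,546.40; over-quota = $38,304.36 − $20,546.40 = $17,757.96.
In-quota duty = $20,546.40 × 4.5% = $924.59. Over-quota duty = $17,757.96 × 28.5% = $5,061.02.
Line duty = $924.59 + $5,061.02 = $5,985.61.

$5,985.61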